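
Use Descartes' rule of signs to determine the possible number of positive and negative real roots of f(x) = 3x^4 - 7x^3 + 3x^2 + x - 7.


Descartes' rule of signs:

For positive roots, count sign changes in f(x) = 3x^4 - 7x^3 + 3x^2 + x - 7:
Signs of coefficients: +, -, +, +, -
Number of sign changes: 3
Possible positive real roots: 3, 1

For negative roots, examine f(-x) = 3x^4 + 7x^3 + 3x^2 - x - 7:
Signs of coefficients: +, +, +, -, -
Number of sign changes: 1
Possible negative real roots: 1

Positive roots: 3 or 1; Negative roots: 1


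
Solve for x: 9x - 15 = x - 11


Starting with: 9x - 15 = x - 11
Move all x terms to left: (9 - 1)x = -11 + 15
Simplify: 8x = 4
Divide both sides by 8: x = 1/2

x = 1/2


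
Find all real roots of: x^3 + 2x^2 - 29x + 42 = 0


Let p(x) = x^3 + 2x^2 - 29x + 42. By the rational root theorem (leading coefficient 1), any rational root is an integer divisor of 42: try ±1, ±2, ... in turn.
Test x = 1: value = 16 ≠ 0.
Test x = -1: value = 72 ≠ 0.
Test x = 2: value = 0 ✓, so (x - 2) is a factor.
Synthetic division by (x - 2): bring down 1; 1(2) + 2 = 4; 4(2) - 29 = -21; (-21)(2) + 42 = 0 → quotient x^2 + 4x - 21, remainder 0.
Solve the quadratic x^2 + 4x - 21 = 0: discriminant = 4^2 - 4(1)(-21) = 16 + 84 = 100.
sqrt(100) = 10, so x = (-4 ± 10)/2: x = 3 or x = -7.

x = -7, x = 2, x = 3


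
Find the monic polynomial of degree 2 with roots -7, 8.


A monic polynomial with roots -7, 8 is:
p(x) = (x + 7)(x - 8)
After multiplying by (x + 7): x + 7
After multiplying by (x - 8): x^2 - x - 56

x^2 - x - 56


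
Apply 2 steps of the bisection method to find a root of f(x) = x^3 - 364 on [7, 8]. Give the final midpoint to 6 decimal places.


f(x) = x^3 - 364
f(7) = -21 < 0
f(8) = 148 > 0

Step 1: midpoint = (7.000000 + 8.000000)/2 = 7.500000
  f(7.500000) = 57.875000
  f(mid) > 0, so root is in [7.000000, 7.500000]

Step 2: midpoint = (7.000000 + 7.500000)/2 = 7.250000
  f(7.250000) = 17.078125
  f(mid) > 0, so root is in [7.000000, 7.250000]

midpoint = 7.250000


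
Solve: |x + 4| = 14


An absolute value equation |expr| = 14 gives two cases:
Case 1: x + 4 = 14
  x = 10, so x = 10
Case 2: x + 4 = -14
  x = -18, so x = -18

x = -18, x = 10


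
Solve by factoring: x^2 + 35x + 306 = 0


We need two numbers that multiply to 306 and add to 35.
Those numbers are 18 and 17 (since 18 * 17 = 306 and 18 + 17 = 35).
So x^2 + 35x + 306 = (x + 18)(x + 17) = 0
Setting each factor to zero: x = -18 or x = -17

x = -18, x = -17


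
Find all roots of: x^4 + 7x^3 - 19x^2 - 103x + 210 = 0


Let p(x) = x^4 + 7x^3 - 19x^2 - 103x + 210. By the rational root theorem (leading coefficient 1), any rational root is an integer divisor of 210: try ±1, ±2, ... in turn.
Test x = 1: value = 96 ≠ 0.
Test x = -1: value = 288 ≠ 0.
Test x = 2: value = 0 ✓, so (x - 2) is a factor.
Synthetic division by (x - 2): bring down 1; 1(2) + 7 = 9; 9(2) - 19 = -1; (-1)(2) - 103 = -105; (-105)(2) + 210 = 0 → quotient x^3 + 9x^2 - x - 105, remainder 0.
Continue with the quotient x^3 + 9x^2 - x - 105 (candidates must divide 105).
Test x = 3: value = 0 ✓, so (x - 3) is a factor.
Synthetic division by (x - 3): bring down 1; 1(3) + 9 = 12; 12(3) - 1 = 35; 35(3) - 105 = 0 → quotient x^2 + 12x + 35, remainder 0.
Solve the quadratic x^2 + 12x + 35 = 0: discriminant = 12^2 - 4(1)(35) = 144 - 140 = 4.
sqrt(4) = 2, so x = (-12 ± 2)/2: x = -5 or x = -7.
Collecting all roots found:

x = -7, x = -5, x = 2, x = 3


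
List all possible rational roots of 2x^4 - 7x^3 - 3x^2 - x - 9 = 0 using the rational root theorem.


Rational root theorem: possible roots are ±p/q where:
  p divides the constant term (-9): p ∈ {1, 3, 9}
  q divides the leading coefficient (2): q ∈ {1, 2}

All possible rational roots: -9, -9/2, -3, -3/2, -1, -1/2, 1/2, 1, 3/2, 3, 9/2, 9

-9, -9/2, -3, -3/2, -1, -1/2, 1/2, 1, 3/2, 3, 9/2, 9


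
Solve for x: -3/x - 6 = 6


Subtract -6 from both sides: -3/x = 12
Multiply both sides by x: -3 = 12 * x
Divide by 12: x = -1/4

x = -1/4


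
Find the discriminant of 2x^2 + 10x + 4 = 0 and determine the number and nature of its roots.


For ax^2 + bx + c = 0, discriminant D = b^2 - 4ac
Here a = 2, b = 10, c = 4
D = (10)^2 - 4(2)(4) = 100 - 32 = 68

D = 68 > 0 but not a perfect square
The equation has 2 distinct real irrational roots.

Discriminant = 68, 2 distinct real irrational roots


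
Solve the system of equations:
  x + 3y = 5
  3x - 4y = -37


Using Cramer's rule:
Determinant D = (1)(-4) - (3)(3) = -4 - 9 = -13
Dx = (5)(-4) - (-37)(3) = -20 + 111 = 91
Dy = (1)(-37) - (3)(5) = -37 - 15 = -52
x = Dx/D = 91/-13 = -7
y = Dy/D = -52/-13 = 4

x = -7, y = 4


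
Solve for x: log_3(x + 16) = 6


Convert to exponential form: x + 16 = 3^6 = 729
x = 729 - 16 = 713
Check: log_3(713 + 16) = log_3(729) = log_3(729) = 6 ✓

x = 713


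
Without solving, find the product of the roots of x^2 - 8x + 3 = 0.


By Vieta's formulas for ax^2 + bx + c = 0:
  Sum of roots = -b/a
  Product of roots = c/a

Here a = 1, b = -8, c = 3
Sum = -(-8)/1 = 8
Product = 3/1 = 3

Product = 3


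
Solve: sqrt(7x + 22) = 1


Square both sides: 7x + 22 = 1^2 = 1
7x = 1 - 22 = -21
x = -3
Check: sqrt(7*(-3) + 22) = sqrt(1) = 1 ✓

x = -3


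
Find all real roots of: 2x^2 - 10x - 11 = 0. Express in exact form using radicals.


Using the quadratic formula: x = (-b ± sqrt(b^2 - 4ac)) / (2a)
Here a = 2, b = -10, c = -11
Discriminant = b^2 - 4ac = (-10)^2 - 4(2)(-11) = 100 + 88 = 188
Since discriminant = 188 > 0, there are two real roots.
x = (10 ± 2*sqrt(47)) / 4
Simplifying: x = (5 ± sqrt(47)) / 2
Numerically: x ≈ 5.9278 or x ≈ -0.9278

x = (5 + sqrt(47)) / 2 or x = (5 - sqrt(47)) / 2


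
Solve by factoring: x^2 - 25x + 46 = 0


We need two numbers that multiply to 46 and add to -25.
Those numbers are -23 and -2 (since (-23) * (-2) = 46 and (-23) + (-2) = -25).
So x^2 - 25x + 46 = (x - 23)(x - 2) = 0
Setting each factor to zero: x = 23 or x = 2

x = 2, x = 23


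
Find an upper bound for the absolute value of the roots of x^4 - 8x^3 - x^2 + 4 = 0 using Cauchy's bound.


Cauchy's bound: all roots r satisfy |r| <= 1 + max(|a_i/a_n|) for i = 0,...,n-1
where a_n is the leading coefficient.

Coefficients: [1, -8, -1, 0, 4]
Leading coefficient a_n = 1
Ratios |a_i/a_n|: 8, 1, 0, 4
Maximum ratio: 8
Cauchy's bound: |r| <= 1 + 8 = 9

Upper bound = 9


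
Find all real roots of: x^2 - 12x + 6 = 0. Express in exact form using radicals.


Using the quadratic formula: x = (-b ± sqrt(b^2 - 4ac)) / (2a)
Here a = 1, b = -12, c = 6
Discriminant = b^2 - 4ac = (-12)^2 - 4(1)(6) = 144 - 24 = 120
Since discriminant = 120 > 0, there are two real roots.
x = (12 ± 2*sqrt(30)) / 2
Simplifying: x = 6 ± sqrt(30)
Numerically: x ≈ 11.4772 or x ≈ 0.5228

x = 6 + sqrt(30) or x = 6 - sqrt(30)


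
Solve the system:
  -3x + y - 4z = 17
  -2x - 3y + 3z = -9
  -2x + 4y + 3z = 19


Using Cramer's rule. Expand each determinant along the first row.
D  = (-3)*[(-3)*3 - 3*4] - 1*[(-2)*3 - 3*(-2)] + (-4)*[(-2)*4 - (-3)*(-2)]
  = (-3)*(-21) - 1*(0) + (-4)*(-14) = 119
Dx = 17*[(-3)*3 - 3*4] - 1*[(-9)*3 - 3*19] + (-4)*[(-9)*4 - (-3)*19]
  = 17*(-21) - 1*(-84) + (-4)*(21) = -357
Dy = (-3)*[(-9)*3 - 3*19] - 17*[(-2)*3 - 3*(-2)] + (-4)*[(-2)*19 - (-9)*(-2)]
  = (-3)*(-84) - 17*(0) + (-4)*(-56) = 476
Dz = (-3)*[(-3)*19 - (-9)*4] - 1*[(-2)*19 - (-9)*(-2)] + 17*[(-2)*4 - (-3)*(-2)]
  = (-3)*(-21) - 1*(-56) + 17*(-14) = -119
x = Dx/D = -357/119 = -3, y = Dy/D = 476/119 = 4, z = Dz/D = -119/119 = -1
Check eq1: (-3)(-3) + (1)(4) + (-4)(-1) = 17 = 17 ✓
Check eq2: (-2)(-3) + (-3)(4) + (3)(-1) = -9 = -9 ✓
Check eq3: (-2)(-3) + (4)(4) + (3)(-1) = 19 = 19 ✓

x = -3, y = 4, z = -1


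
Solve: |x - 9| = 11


An absolute value equation |expr| = 11 gives two cases:
Case 1: x - 9 = 11
  x = 20, so x = 20
Case 2: x - 9 = -11
  x = -2, so x = -2

x = -2, x = 20


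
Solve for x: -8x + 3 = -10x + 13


Starting with: -8x + 3 = -10x + 13
Move all x terms to left: (-8 + 10)x = 13 - 3
Simplify: 2x = 10
Divide both sides by 2: x = 5

x = 5


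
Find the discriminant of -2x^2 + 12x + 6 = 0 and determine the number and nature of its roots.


For ax^2 + bx + c = 0, discriminant D = b^2 - 4ac
Here a = -2, b = 12, c = 6
D = (12)^2 - 4(-2)(6) = 144 + 48 = 192

D = 192 > 0 but not a perfect square
The equation has 2 distinct real irrational roots.

Discriminant = 192, 2 distinct real irrational roots


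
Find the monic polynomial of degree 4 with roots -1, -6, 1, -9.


A monic polynomial with roots -1, -6, 1, -9 is:
p(x) = (x + 1)(x + 6)(x - 1)(x + 9)
After multiplying by (x + 1): x + 1
After multiplying by (x + 6): x^2 + 7x + 6
After multiplying by (x - 1): x^3 + 6x^2 - x - 6
After multiplying by (x + 9): x^4 + 15x^3 + 53x^2 - 15x - 54

x^4 + 15x^3 + 53x^2 - 15x - 54


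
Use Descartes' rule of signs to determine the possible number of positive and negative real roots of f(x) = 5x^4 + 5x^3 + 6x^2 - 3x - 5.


Descartes' rule of signs:

For positive roots, count sign changes in f(x) = 5x^4 + 5x^3 + 6x^2 - 3x - 5:
Signs of coefficients: +, +, +, -, -
Number of sign changes: 1
Possible positive real roots: 1

For negative roots, examine f(-x) = 5x^4 - 5x^3 + 6x^2 + 3x - 5:
Signs of coefficients: +, -, +, +, -
Number of sign changes: 3
Possible negative real roots: 3, 1

Positive roots: 1; Negative roots: 3 or 1


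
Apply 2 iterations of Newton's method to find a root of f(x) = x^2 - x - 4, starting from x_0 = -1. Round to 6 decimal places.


Newton's method: x_(n+1) = x_n - f(x_n)/f'(x_n)
f(x) = x^2 - x - 4
f'(x) = 2x - 1

Iteration 1:
  f(-1.000000) = -2.000000
  f'(-1.000000) = -3.000000
  x_1 = -1.000000 - (-2.000000)/(-3.000000) = -1.666667

Iteration 2:
  f(-1.666667) = 0.444444
  f'(-1.666667) = -4.333333
  x_2 = -1.666667 - (0.444444)/(-4.333333) = -1.564103

x_2 = -1.564103


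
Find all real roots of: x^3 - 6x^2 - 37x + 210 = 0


Let p(x) = x^3 - 6x^2 - 37x + 210. By the rational root theorem (leading coefficient 1), any rational root is an integer divisor of 210: try ±1, ±2, ... in turn.
Test x = 1: value = 168 ≠ 0.
Test x = -1: value = 240 ≠ 0.
Test x = 2: value = 120 ≠ 0.
Test x = -2: value = 252 ≠ 0.
Test x = 3: value = 72 ≠ 0.
Test x = -3: value = 240 ≠ 0.
Test x = 5: value = 0 ✓, so (x - 5) is a factor.
Synthetic division by (x - 5): bring down 1; 1(5) - 6 = -1; (-1)(5) - 37 = -42; (-42)(5) + 210 = 0 → quotient x^2 - x - 42, remainder 0.
Solve the quadratic x^2 - x - 42 = 0: discriminant = (-1)^2 - 4(1)(-42) = 1 + 168 = 169.
sqrt(169) = 13, so x = (1 ± 13)/2: x = 7 or x = -6.

x = -6, x = 5, x = 7


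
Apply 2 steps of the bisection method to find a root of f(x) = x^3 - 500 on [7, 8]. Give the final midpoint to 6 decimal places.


f(x) = x^3 - 500
f(7) = -157 < 0
f(8) = 12 > 0

Step 1: midpoint = (7.000000 + 8.000000)/2 = 7.500000
  f(7.500000) = -78.125000
  f(mid) < 0, so root is in [7.500000, 8.000000]

Step 2: midpoint = (7.500000 + 8.000000)/2 = 7.750000
  f(7.750000) = -34.515625
  f(mid) < 0, so root is in [7.750000, 8.000000]

midpoint = 7.750000


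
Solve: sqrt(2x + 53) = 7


Square both sides: 2x + 53 = 7^2 = 49
2x = 49 - 53 = -4
x = -2
Check: sqrt(2*(-2) + 53) = sqrt(49) = 7 ✓

x = -2


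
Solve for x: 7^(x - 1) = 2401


Express both sides with the same base.
2401 = 7^4
Since the bases match, equate exponents: x - 1 = 4
So x = 4 - (-1) = 5

x = 5


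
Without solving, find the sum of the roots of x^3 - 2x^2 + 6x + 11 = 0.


By Vieta's formulas for x^3 + bx^2 + cx + d = 0:
  r1 + r2 + r3 = -b/a = 2
  r1*r2 + r1*r3 + r2*r3 = c/a = 6
  r1*r2*r3 = -d/a = -11


Sum = 2


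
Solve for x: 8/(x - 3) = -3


Multiply both sides by (x - 3): 8 = -3(x - 3)
Distribute: 8 = -3x + 9
-3x = 8 - 9 = -1
x = 1/3

x = 1/3


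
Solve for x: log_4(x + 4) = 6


Convert to exponential form: x + 4 = 4^6 = 4096
x = 4096 - 4 = 4092
Check: log_4(4092 + 4) = log_4(4096) = log_4(4096) = 6 ✓

x = 4092


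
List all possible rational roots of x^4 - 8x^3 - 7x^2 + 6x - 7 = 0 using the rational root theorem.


Rational root theorem: possible roots are ±p/q where:
  p divides the constant term (-7): p ∈ {1, 7}
  q divides the leading coefficient (1): q ∈ {1}

All possible rational roots: -7, -1, 1, 7

-7, -1, 1, 7


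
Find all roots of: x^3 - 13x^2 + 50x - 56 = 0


Let p(x) = x^3 - 13x^2 + 50x - 56. By the rational root theorem (leading coefficient 1), any rational root is an integer divisor of 56: try ±1, ±2, ... in turn.
Test x = 1: value = -18 ≠ 0.
Test x = -1: value = -120 ≠ 0.
Test x = 2: value = 0 ✓, so (x - 2) is a factor.
Synthetic division by (x - 2): bring down 1; 1(2) - 13 = -11; (-11)(2) + 50 = 28; 28(2) - 56 = 0 → quotient x^2 - 11x + 28, remainder 0.
Solve the quadratic x^2 - 11x + 28 = 0: discriminant = (-11)^2 - 4(1)(28) = 121 - 112 = 9.
sqrt(9) = 3, so x = (11 ± 3)/2: x = 7 or x = 4.
Collecting all roots found:

x = 2, x = 4, x = 7


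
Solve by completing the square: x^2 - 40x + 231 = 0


Start: x^2 - 40x + 231 = 0
Move constant: x^2 - 40x = -231
Half of -40 is -20, squared is 400
Add 400 to both sides: x^2 - 40x + 400 = 169
(x - 20)^2 = 169
x - 20 = ±13
x = 20 + 13 = 33 or x = 20 - 13 = 7

x = 7, x = 33


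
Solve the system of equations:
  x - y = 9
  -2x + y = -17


Using Cramer's rule:
Determinant D = (1)(1) - (-2)(-1) = 1 - 2 = -1
Dx = (9)(1) - (-17)(-1) = 9 - 17 = -8
Dy = (1)(-17) - (-2)(9) = -17 + 18 = 1
x = Dx/D = -8/-1 = 8
y = Dy/D = 1/-1 = -1

x = 8, y = -1


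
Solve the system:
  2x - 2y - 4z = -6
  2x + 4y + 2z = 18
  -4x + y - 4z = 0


Using Cramer's rule. Expand each determinant along the first row.
D  = 2*[4*(-4) - 2*1] - (-2)*[2*(-4) - 2*(-4)] + (-4)*[2*1 - 4*(-4)]
  = 2*(-18) - (-2)*(0) + (-4)*(18) = -108
Dx = (-6)*[4*(-4) - 2*1] - (-2)*[18*(-4) - 2*0] + (-4)*[18*1 - 4*0]
  = (-6)*(-18) - (-2)*(-72) + (-4)*(18) = -108
Dy = 2*[18*(-4) - 2*0] - (-6)*[2*(-4) - 2*(-4)] + (-4)*[2*0 - 18*(-4)]
  = 2*(-72) - (-6)*(0) + (-4)*(72) = -432
Dz = 2*[4*0 - 18*1] - (-2)*[2*0 - 18*(-4)] + (-6)*[2*1 - 4*(-4)]
  = 2*(-18) - (-2)*(72) + (-6)*(18) = 0
x = Dx/D = -108/-108 = 1, y = Dy/D = -432/-108 = 4, z = Dz/D = 0/-108 = 0
Check eq1: (2)(1) + (-2)(4) + (-4)(0) = -6 = -6 ✓
Check eq2: (2)(1) + (4)(4) + (2)(0) = 18 = 18 ✓
Check eq3: (-4)(1) + (1)(4) + (-4)(0) = 0 = 0 ✓

x = 1, y = 4, z = 0


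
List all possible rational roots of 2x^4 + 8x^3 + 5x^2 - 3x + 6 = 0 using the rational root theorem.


Rational root theorem: possible roots are ±p/q where:
  p divides the constant term (6): p ∈ {1, 2, 3, 6}
  q divides the leading coefficient (2): q ∈ {1, 2}

All possible rational roots: -6, -3, -2, -3/2, -1, -1/2, 1/2, 1, 3/2, 2, 3, 6

-6, -3, -2, -3/2, -1, -1/2, 1/2, 1, 3/2, 2, 3, 6


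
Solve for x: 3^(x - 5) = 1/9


Express both sides with the same base.
1/9 = 3^(-2)
Since the bases match, equate exponents: x - 5 = -2
So x = -2 - (-5) = 3

x = 3


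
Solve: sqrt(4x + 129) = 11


Square both sides: 4x + 129 = 11^2 = 121
4x = 121 - 129 = -8
x = -2
Check: sqrt(4*(-2) + 129) = sqrt(121) = 11 ✓

x = -2


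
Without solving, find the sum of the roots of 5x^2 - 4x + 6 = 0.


By Vieta's formulas for ax^2 + bx + c = 0:
  Sum of roots = -b/a
  Product of roots = c/a

Here a = 5, b = -4, c = 6
Sum = -(-4)/5 = 4/5
Product = 6/5 = 6/5

Sum = 4/5


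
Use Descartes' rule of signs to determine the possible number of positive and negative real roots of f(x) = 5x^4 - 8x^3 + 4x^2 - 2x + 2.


Descartes' rule of signs:

For positive roots, count sign changes in f(x) = 5x^4 - 8x^3 + 4x^2 - 2x + 2:
Signs of coefficients: +, -, +, -, +
Number of sign changes: 4
Possible positive real roots: 4, 2, 0

For negative roots, examine f(-x) = 5x^4 + 8x^3 + 4x^2 + 2x + 2:
Signs of coefficients: +, +, +, +, +
Number of sign changes: 0
Possible negative real roots: 0

Positive roots: 4 or 2 or 0; Negative roots: 0


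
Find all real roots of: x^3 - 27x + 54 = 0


Let p(x) = x^3 - 27x + 54. By the rational root theorem (leading coefficient 1), any rational root is an integer divisor of 54: try ±1, ±2, ... in turn.
Test x = 1: value = 28 ≠ 0.
Test x = -1: value = 80 ≠ 0.
Test x = 2: value = 8 ≠ 0.
Test x = -2: value = 100 ≠ 0.
Test x = 3: value = 0 ✓, so (x - 3) is a factor.
Synthetic division by (x - 3): bring down 1; 1(3) + 0 = 3; 3(3) - 27 = -18; (-18)(3) + 54 = 0 → quotient x^2 + 3x - 18, remainder 0.
Solve the quadratic x^2 + 3x - 18 = 0: discriminant = 3^2 - 4(1)(-18) = 9 + 72 = 81.
sqrt(81) = 9, so x = (-3 ± 9)/2: x = 3 or x = -6.

x = -6, x = 3 (multiplicity 2)


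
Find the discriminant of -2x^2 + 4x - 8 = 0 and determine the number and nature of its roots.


For ax^2 + bx + c = 0, discriminant D = b^2 - 4ac
Here a = -2, b = 4, c = -8
D = (4)^2 - 4(-2)(-8) = 16 - 64 = -48

D = -48 < 0
The equation has no real roots (2 complex conjugate roots).

Discriminant = -48, no real roots (2 complex conjugate roots)


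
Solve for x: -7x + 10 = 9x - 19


Starting with: -7x + 10 = 9x - 19
Move all x terms to left: (-7 - 9)x = -19 - 10
Simplify: -16x = -29
Divide both sides by -16: x = 29/16

x = 29/16


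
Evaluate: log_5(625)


We need the exponent such that 5^? = 625
5^4 = 625
Therefore log_5(625) = 4

4


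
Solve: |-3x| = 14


An absolute value equation |expr| = 14 gives two cases:
Case 1: -3x = 14
  -3x = 14, so x = -14/3
Case 2: -3x = -14
  -3x = -14, so x = 14/3

x = -14/3, x = 14/3


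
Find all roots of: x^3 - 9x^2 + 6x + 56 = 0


Let p(x) = x^3 - 9x^2 + 6x + 56. By the rational root theorem (leading coefficient 1), any rational root is an integer divisor of 56: try ±1, ±2, ... in turn.
Test x = 1: value = 54 ≠ 0.
Test x = -1: value = 40 ≠ 0.
Test x = 2: value = 40 ≠ 0.
Test x = -2: value = 0 ✓, so (x + 2) is a factor.
Synthetic division by (x + 2): bring down 1; 1(-2) - 9 = -11; (-11)(-2) + 6 = 28; 28(-2) + 56 = 0 → quotient x^2 - 11x + 28, remainder 0.
Solve the quadratic x^2 - 11x + 28 = 0: discriminant = (-11)^2 - 4(1)(28) = 121 - 112 = 9.
sqrt(9) = 3, so x = (11 ± 3)/2: x = 7 or x = 4.
Collecting all roots found:

x = -2, x = 4, x = 7


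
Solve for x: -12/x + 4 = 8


Subtract 4 from both sides: -12/x = 4
Multiply both sides by x: -12 = 4 * x
Divide by 4: x = -3

x = -3


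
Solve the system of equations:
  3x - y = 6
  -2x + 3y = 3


Using Cramer's rule:
Determinant D = (3)(3) - (-2)(-1) = 9 - 2 = 7
Dx = (6)(3) - (3)(-1) = 18 + 3 = 21
Dy = (3)(3) - (-2)(6) = 9 + 12 = 21
x = Dx/D = 21/7 = 3
y = Dy/D = 21/7 = 3

x = 3, y = 3


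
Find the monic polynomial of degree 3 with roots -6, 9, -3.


A monic polynomial with roots -6, 9, -3 is:
p(x) = (x + 6)(x - 9)(x + 3)
After multiplying by (x + 6): x + 6
After multiplying by (x - 9): x^2 - 3x - 54
After multiplying by (x + 3): x^3 - 63x - 162

x^3 - 63x - 162


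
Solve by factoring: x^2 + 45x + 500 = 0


We need two numbers that multiply to 500 and add to 45.
Those numbers are 20 and 25 (since 20 * 25 = 500 and 20 + 25 = 45).
So x^2 + 45x + 500 = (x + 20)(x + 25) = 0
Setting each factor to zero: x = -20 or x = -25

x = -25, x = -20


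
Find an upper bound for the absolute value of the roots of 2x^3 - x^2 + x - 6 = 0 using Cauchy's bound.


Cauchy's bound: all roots r satisfy |r| <= 1 + max(|a_i/a_n|) for i = 0,...,n-1
where a_n is the leading coefficient.

Coefficients: [2, -1, 1, -6]
Leading coefficient a_n = 2
Ratios |a_i/a_n|: 1/2, 1/2, 3
Maximum ratio: 3
Cauchy's bound: |r| <= 1 + 3 = 4

Upper bound = 4


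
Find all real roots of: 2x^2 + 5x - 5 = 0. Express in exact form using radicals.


Using the quadratic formula: x = (-b ± sqrt(b^2 - 4ac)) / (2a)
Here a = 2, b = 5, c = -5
Discriminant = b^2 - 4ac = 5^2 - 4(2)(-5) = 25 + 40 = 65
Since discriminant = 65 > 0, there are two real roots.
x = (-5 ± sqrt(65)) / 4
Numerically: x ≈ 0.7656 or x ≈ -3.2656

x = (-5 + sqrt(65)) / 4 or x = (-5 - sqrt(65)) / 4


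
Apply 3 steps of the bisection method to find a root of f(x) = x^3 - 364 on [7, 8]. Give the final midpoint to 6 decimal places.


f(x) = x^3 - 364
f(7) = -21 < 0
f(8) = 148 > 0

Step 1: midpoint = (7.000000 + 8.000000)/2 = 7.500000
  f(7.500000) = 57.875000
  f(mid) > 0, so root is in [7.000000, 7.500000]

Step 2: midpoint = (7.000000 + 7.500000)/2 = 7.250000
  f(7.250000) = 17.078125
  f(mid) > 0, so root is in [7.000000, 7.250000]

Step 3: midpoint = (7.000000 + 7.250000)/2 = 7.125000
  f(7.125000) = -2.294922
  f(mid) < 0, so root is in [7.125000, 7.250000]

midpoint = 7.125000


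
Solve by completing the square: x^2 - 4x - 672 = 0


Start: x^2 - 4x - 672 = 0
Move constant: x^2 - 4x = 672
Half of -4 is -2, squared is 4
Add 4 to both sides: x^2 - 4x + 4 = 676
(x - 2)^2 = 676
x - 2 = ±26
x = 2 + 26 = 28 or x = 2 - 26 = -24

x = -24, x = 28


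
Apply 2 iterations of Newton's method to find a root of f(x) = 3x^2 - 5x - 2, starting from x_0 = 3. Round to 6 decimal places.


Newton's method: x_(n+1) = x_n - f(x_n)/f'(x_n)
f(x) = 3x^2 - 5x - 2
f'(x) = 6x - 5

Iteration 1:
  f(3.000000) = 10.000000
  f'(3.000000) = 13.000000
  x_1 = 3.000000 - (10.000000)/(13.000000) = 2.230769

Iteration 2:
  f(2.230769) = 1.775148
  f'(2.230769) = 8.384615
  x_2 = 2.230769 - (1.775148)/(8.384615) = 2.019054

x_2 = 2.019054


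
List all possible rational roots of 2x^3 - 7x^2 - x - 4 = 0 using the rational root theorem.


Rational root theorem: possible roots are ±p/q where:
  p divides the constant term (-4): p ∈ {1, 2, 4}
  q divides the leading coefficient (2): q ∈ {1, 2}

All possible rational roots: -4, -2, -1, -1/2, 1/2, 1, 2, 4

-4, -2, -1, -1/2, 1/2, 1, 2, 4


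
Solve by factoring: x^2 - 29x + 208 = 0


We need two numbers that multiply to 208 and add to -29.
Those numbers are -13 and -16 (since (-13) * (-16) = 208 and (-13) + (-16) = -29).
So x^2 - 29x + 208 = (x - 13)(x - 16) = 0
Setting each factor to zero: x = 13 or x = 16

x = 13, x = 16


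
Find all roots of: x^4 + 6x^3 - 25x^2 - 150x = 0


The constant term is 0, so x = 0 is a root. Factor out x:
  x^3 + 6x^2 - 25x - 150 = 0
Let p(x) = x^3 + 6x^2 - 25x - 150. By the rational root theorem (leading coefficient 1), any rational root is an integer divisor of 150: try ±1, ±2, ... in turn.
Test x = 1: value = -168 ≠ 0.
Test x = -1: value = -120 ≠ 0.
Test x = 2: value = -168 ≠ 0.
Test x = -2: value = -84 ≠ 0.
Test x = 3: value = -144 ≠ 0.
Test x = -3: value = -48 ≠ 0.
Test x = 5: value = 0 ✓, so (x - 5) is a factor.
Synthetic division by (x - 5): bring down 1; 1(5) + 6 = 11; 11(5) - 25 = 30; 30(5) - 150 = 0 → quotient x^2 + 11x + 30, remainder 0.
Solve the quadratic x^2 + 11x + 30 = 0: discriminant = 11^2 - 4(1)(30) = 121 - 120 = 1.
sqrt(1) = 1, so x = (-11 ± 1)/2: x = -5 or x = -6.
Collecting all roots found:

x = -6, x = -5, x = 0, x = 5


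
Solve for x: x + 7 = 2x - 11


Starting with: x + 7 = 2x - 11
Move all x terms to left: (1 - 2)x = -11 - 7
Simplify: -x = -18
Divide both sides by -1: x = 18

x = 18


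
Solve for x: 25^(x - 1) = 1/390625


Express both sides with the same base.
1/390625 = 25^(-4)
Since the bases match, equate exponents: x - 1 = -4
So x = -4 - (-1) = -3

x = -3


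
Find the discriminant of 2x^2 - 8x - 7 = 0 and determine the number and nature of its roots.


For ax^2 + bx + c = 0, discriminant D = b^2 - 4ac
Here a = 2, b = -8, c = -7
D = (-8)^2 - 4(2)(-7) = 64 + 56 = 120

D = 120 > 0 but not a perfect square
The equation has 2 distinct real irrational roots.

Discriminant = 120, 2 distinct real irrational roots


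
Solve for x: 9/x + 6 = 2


Subtract 6 from both sides: 9/x = -4
Multiply both sides by x: 9 = -4 * x
Divide by -4: x = -9/4

x = -9/4


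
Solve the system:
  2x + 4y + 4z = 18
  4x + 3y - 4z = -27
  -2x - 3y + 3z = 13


Using Cramer's rule. Expand each determinant along the first row.
D  = 2*[3*3 - (-4)*(-3)] - 4*[4*3 - (-4)*(-2)] + 4*[4*(-3) - 3*(-2)]
  = 2*(-3) - 4*(4) + 4*(-6) = -46
Dx = 18*[3*3 - (-4)*(-3)] - 4*[(-27)*3 - (-4)*13] + 4*[(-27)*(-3) - 3*13]
  = 18*(-3) - 4*(-29) + 4*(42) = 230
Dy = 2*[(-27)*3 - (-4)*13] - 18*[4*3 - (-4)*(-2)] + 4*[4*13 - (-27)*(-2)]
  = 2*(-29) - 18*(4) + 4*(-2) = -138
Dz = 2*[3*13 - (-27)*(-3)] - 4*[4*13 - (-27)*(-2)] + 18*[4*(-3) - 3*(-2)]
  = 2*(-42) - 4*(-2) + 18*(-6) = -184
x = Dx/D = 230/-46 = -5, y = Dy/D = -138/-46 = 3, z = Dz/D = -184/-46 = 4
Check eq1: (2)(-5) + (4)(3) + (4)(4) = 18 = 18 ✓
Check eq2: (4)(-5) + (3)(3) + (-4)(4) = -27 = -27 ✓
Check eq3: (-2)(-5) + (-3)(3) + (3)(4) = 13 = 13 ✓

x = -5, y = 3, z = 4


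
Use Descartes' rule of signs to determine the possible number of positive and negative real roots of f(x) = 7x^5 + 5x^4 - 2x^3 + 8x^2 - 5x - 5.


Descartes' rule of signs:

For positive roots, count sign changes in f(x) = 7x^5 + 5x^4 - 2x^3 + 8x^2 - 5x - 5:
Signs of coefficients: +, +, -, +, -, -
Number of sign changes: 3
Possible positive real roots: 3, 1

For negative roots, examine f(-x) = -7x^5 + 5x^4 + 2x^3 + 8x^2 + 5x - 5:
Signs of coefficients: -, +, +, +, +, -
Number of sign changes: 2
Possible negative real roots: 2, 0

Positive roots: 3 or 1; Negative roots: 2 or 0


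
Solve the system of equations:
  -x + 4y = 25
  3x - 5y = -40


Using Cramer's rule:
Determinant D = (-1)(-5) - (3)(4) = 5 - 12 = -7
Dx = (25)(-5) - (-40)(4) = -125 + 160 = 35
Dy = (-1)(-40) - (3)(25) = 40 - 75 = -35
x = Dx/D = 35/-7 = -5
y = Dy/D = -35/-7 = 5

x = -5, y = 5


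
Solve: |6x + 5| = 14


An absolute value equation |expr| = 14 gives two cases:
Case 1: 6x + 5 = 14
  6x = 9, so x = 3/2
Case 2: 6x + 5 = -14
  6x = -19, so x = -19/6

x = -19/6, x = 3/2


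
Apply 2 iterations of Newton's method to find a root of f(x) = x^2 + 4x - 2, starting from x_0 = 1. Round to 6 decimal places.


Newton's method: x_(n+1) = x_n - f(x_n)/f'(x_n)
f(x) = x^2 + 4x - 2
f'(x) = 2x + 4

Iteration 1:
  f(1.000000) = 3.000000
  f'(1.000000) = 6.000000
  x_1 = 1.000000 - (3.000000)/(6.000000) = 0.500000

Iteration 2:
  f(0.500000) = 0.250000
  f'(0.500000) = 5.000000
  x_2 = 0.500000 - (0.250000)/(5.000000) = 0.450000

x_2 = 0.450000


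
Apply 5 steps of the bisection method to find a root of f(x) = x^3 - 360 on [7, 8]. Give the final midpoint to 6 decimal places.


f(x) = x^3 - 360
f(7) = -17 < 0
f(8) = 152 > 0

Step 1: midpoint = (7.000000 + 8.000000)/2 = 7.500000
  f(7.500000) = 61.875000
  f(mid) > 0, so root is in [7.000000, 7.500000]

Step 2: midpoint = (7.000000 + 7.500000)/2 = 7.250000
  f(7.250000) = 21.078125
  f(mid) > 0, so root is in [7.000000, 7.250000]

Step 3: midpoint = (7.000000 + 7.250000)/2 = 7.125000
  f(7.125000) = 1.705078
  f(mid) > 0, so root is in [7.000000, 7.125000]

Step 4: midpoint = (7.000000 + 7.125000)/2 = 7.062500
  f(7.062500) = -7.730225
  f(mid) < 0, so root is in [7.062500, 7.125000]

Step 5: midpoint = (7.062500 + 7.125000)/2 = 7.093750
  f(7.093750) = -3.033356
  f(mid) < 0, so root is in [7.093750, 7.125000]

midpoint = 7.093750


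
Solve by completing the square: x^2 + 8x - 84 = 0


Start: x^2 + 8x - 84 = 0
Move constant: x^2 + 8x = 84
Half of 8 is 4, squared is 16
Add 16 to both sides: x^2 + 8x + 16 = 100
(x + 4)^2 = 100
x + 4 = ±10
x = -4 + 10 = 6 or x = -4 - 10 = -14

x = -14, x = 6


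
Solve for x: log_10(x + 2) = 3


Convert to exponential form: x + 2 = 10^3 = 1000
x = 1000 - 2 = 998
Check: log_10(998 + 2) = log_10(1000) = log_10(1000) = 3 ✓

x = 998


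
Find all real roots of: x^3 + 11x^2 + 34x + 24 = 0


Let p(x) = x^3 + 11x^2 + 34x + 24. By the rational root theorem (leading coefficient 1), any rational root is an integer divisor of 24: try ±1, ±2, ... in turn.
Test x = 1: value = 70 ≠ 0.
Test x = -1: value = 0 ✓, so (x + 1) is a factor.
Synthetic division by (x + 1): bring down 1; 1(-1) + 11 = 10; 10(-1) + 34 = 24; 24(-1) + 24 = 0 → quotient x^2 + 10x + 24, remainder 0.
Solve the quadratic x^2 + 10x + 24 = 0: discriminant = 10^2 - 4(1)(24) = 100 - 96 = 4.
sqrt(4) = 2, so x = (-10 ± 2)/2: x = -4 or x = -6.

x = -6, x = -4, x = -1


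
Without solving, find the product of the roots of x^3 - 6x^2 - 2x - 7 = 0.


By Vieta's formulas for x^3 + bx^2 + cx + d = 0:
  r1 + r2 + r3 = -b/a = 6
  r1*r2 + r1*r3 + r2*r3 = c/a = -2
  r1*r2*r3 = -d/a = 7


Product = 7


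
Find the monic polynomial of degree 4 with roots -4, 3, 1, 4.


A monic polynomial with roots -4, 3, 1, 4 is:
p(x) = (x + 4)(x - 3)(x - 1)(x - 4)
After multiplying by (x + 4): x + 4
After multiplying by (x - 3): x^2 + x - 12
After multiplying by (x - 1): x^3 - 13x + 12
After multiplying by (x - 4): x^4 - 4x^3 - 13x^2 + 64x - 48

x^4 - 4x^3 - 13x^2 + 64x - 48


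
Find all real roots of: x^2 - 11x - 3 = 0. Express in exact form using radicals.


Using the quadratic formula: x = (-b ± sqrt(b^2 - 4ac)) / (2a)
Here a = 1, b = -11, c = -3
Discriminant = b^2 - 4ac = (-11)^2 - 4(1)(-3) = 121 + 12 = 133
Since discriminant = 133 > 0, there are two real roots.
x = (11 ± sqrt(133)) / 2
Numerically: x ≈ 11.2663 or x ≈ -0.2663

x = (11 + sqrt(133)) / 2 or x = (11 - sqrt(133)) / 2


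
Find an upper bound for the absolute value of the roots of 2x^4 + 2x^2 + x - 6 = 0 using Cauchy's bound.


Cauchy's bound: all roots r satisfy |r| <= 1 + max(|a_i/a_n|) for i = 0,...,n-1
where a_n is the leading coefficient.

Coefficients: [2, 0, 2, 1, -6]
Leading coefficient a_n = 2
Ratios |a_i/a_n|: 0, 1, 1/2, 3
Maximum ratio: 3
Cauchy's bound: |r| <= 1 + 3 = 4

Upper bound = 4


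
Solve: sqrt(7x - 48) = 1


Square both sides: 7x - 48 = 1^2 = 1
7x = 1 + 48 = 49
x = 7
Check: sqrt(7*7 - 48) = sqrt(1) = 1 ✓

x = 7


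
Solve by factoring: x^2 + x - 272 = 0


We need two numbers that multiply to -272 and add to 1.
Those numbers are -16 and 17 (since (-16) * 17 = -272 and (-16) + 17 = 1).
So x^2 + x - 272 = (x - 16)(x + 17) = 0
Setting each factor to zero: x = 16 or x = -17

x = -17, x = 16


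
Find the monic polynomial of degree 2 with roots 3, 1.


A monic polynomial with roots 3, 1 is:
p(x) = (x - 3)(x - 1)
After multiplying by (x - 3): x - 3
After multiplying by (x - 1): x^2 - 4x + 3

x^2 - 4x + 3


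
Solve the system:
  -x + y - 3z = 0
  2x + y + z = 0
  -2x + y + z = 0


Using Cramer's rule. Expand each determinant along the first row.
D  = (-1)*[1*1 - 1*1] - 1*[2*1 - 1*(-2)] + (-3)*[2*1 - 1*(-2)]
  = (-1)*(0) - 1*(4) + (-3)*(4) = -16
Dx = 0*[1*1 - 1*1] - 1*[0*1 - 1*0] + (-3)*[0*1 - 1*0]
  = 0*(0) - 1*(0) + (-3)*(0) = 0
Dy = (-1)*[0*1 - 1*0] - 0*[2*1 - 1*(-2)] + (-3)*[2*0 - 0*(-2)]
  = (-1)*(0) - 0*(4) + (-3)*(0) = 0
Dz = (-1)*[1*0 - 0*1] - 1*[2*0 - 0*(-2)] + 0*[2*1 - 1*(-2)]
  = (-1)*(0) - 1*(0) + 0*(4) = 0
x = Dx/D = 0/-16 = 0, y = Dy/D = 0/-16 = 0, z = Dz/D = 0/-16 = 0
Check eq1: (-1)(0) + (1)(0) + (-3)(0) = 0 = 0 ✓
Check eq2: (2)(0) + (1)(0) + (1)(0) = 0 = 0 ✓
Check eq3: (-2)(0) + (1)(0) + (1)(0) = 0 = 0 ✓

x = 0, y = 0, z = 0


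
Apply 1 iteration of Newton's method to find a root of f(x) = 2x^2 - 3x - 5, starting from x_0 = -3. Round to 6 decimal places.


Newton's method: x_(n+1) = x_n - f(x_n)/f'(x_n)
f(x) = 2x^2 - 3x - 5
f'(x) = 4x - 3

Iteration 1:
  f(-3.000000) = 22.000000
  f'(-3.000000) = -15.000000
  x_1 = -3.000000 - (22.000000)/(-15.000000) = -1.533333

x_1 = -1.533333


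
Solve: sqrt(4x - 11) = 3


Square both sides: 4x - 11 = 3^2 = 9
4x = 9 + 11 = 20
x = 5
Check: sqrt(4*5 - 11) = sqrt(9) = 3 ✓

x = 5


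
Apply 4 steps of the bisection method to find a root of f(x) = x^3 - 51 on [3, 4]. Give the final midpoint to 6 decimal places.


f(x) = x^3 - 51
f(3) = -24 < 0
f(4) = 13 > 0

Step 1: midpoint = (3.000000 + 4.000000)/2 = 3.500000
  f(3.500000) = -8.125000
  f(mid) < 0, so root is in [3.500000, 4.000000]

Step 2: midpoint = (3.500000 + 4.000000)/2 = 3.750000
  f(3.750000) = 1.734375
  f(mid) > 0, so root is in [3.500000, 3.750000]

Step 3: midpoint = (3.500000 + 3.750000)/2 = 3.625000
  f(3.625000) = -3.365234
  f(mid) < 0, so root is in [3.625000, 3.750000]

Step 4: midpoint = (3.625000 + 3.750000)/2 = 3.687500
  f(3.687500) = -0.858643
  f(mid) < 0, so root is in [3.687500, 3.750000]

midpoint = 3.687500


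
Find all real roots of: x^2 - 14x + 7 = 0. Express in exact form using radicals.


Using the quadratic formula: x = (-b ± sqrt(b^2 - 4ac)) / (2a)
Here a = 1, b = -14, c = 7
Discriminant = b^2 - 4ac = (-14)^2 - 4(1)(7) = 196 - 28 = 168
Since discriminant = 168 > 0, there are two real roots.
x = (14 ± 2*sqrt(42)) / 2
Simplifying: x = 7 ± sqrt(42)
Numerically: x ≈ 13.4807 or x ≈ 0.5193

x = 7 + sqrt(42) or x = 7 - sqrt(42)


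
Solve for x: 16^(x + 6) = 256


Express both sides with the same base.
256 = 16^2
Since the bases match, equate exponents: x + 6 = 2
So x = 2 - (6) = -4

x = -4


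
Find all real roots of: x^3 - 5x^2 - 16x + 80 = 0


Let p(x) = x^3 - 5x^2 - 16x + 80. By the rational root theorem (leading coefficient 1), any rational root is an integer divisor of 80: try ±1, ±2, ... in turn.
Test x = 1: value = 60 ≠ 0.
Test x = -1: value = 90 ≠ 0.
Test x = 2: value = 36 ≠ 0.
Test x = -2: value = 84 ≠ 0.
Test x = 4: value = 0 ✓, so (x - 4) is a factor.
Synthetic division by (x - 4): bring down 1; 1(4) - 5 = -1; (-1)(4) - 16 = -20; (-20)(4) + 80 = 0 → quotient x^2 - x - 20, remainder 0.
Solve the quadratic x^2 - x - 20 = 0: discriminant = (-1)^2 - 4(1)(-20) = 1 + 80 = 81.
sqrt(81) = 9, so x = (1 ± 9)/2: x = 5 or x = -4.

x = -4, x = 4, x = 5


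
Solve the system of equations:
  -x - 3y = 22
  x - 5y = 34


Using Cramer's rule:
Determinant D = (-1)(-5) - (1)(-3) = 5 + 3 = 8
Dx = (22)(-5) - (34)(-3) = -110 + 102 = -8
Dy = (-1)(34) - (1)(22) = -34 - 22 = -56
x = Dx/D = -8/8 = -1
y = Dy/D = -56/8 = -7

x = -1, y = -7


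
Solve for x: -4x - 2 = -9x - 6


Starting with: -4x - 2 = -9x - 6
Move all x terms to left: (-4 + 9)x = -6 + 2
Simplify: 5x = -4
Divide both sides by 5: x = -4/5

x = -4/5


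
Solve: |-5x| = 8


An absolute value equation |expr| = 8 gives two cases:
Case 1: -5x = 8
  -5x = 8, so x = -8/5
Case 2: -5x = -8
  -5x = -8, so x = 8/5

x = -8/5, x = 8/5


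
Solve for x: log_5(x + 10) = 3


Convert to exponential form: x + 10 = 5^3 = 125
x = 125 - 10 = 115
Check: log_5(115 + 10) = log_5(125) = log_5(125) = 3 ✓

x = 115


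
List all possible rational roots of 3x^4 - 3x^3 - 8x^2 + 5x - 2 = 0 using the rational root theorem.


Rational root theorem: possible roots are ±p/q where:
  p divides the constant term (-2): p ∈ {1, 2}
  q divides the leading coefficient (3): q ∈ {1, 3}

All possible rational roots: -2, -1, -2/3, -1/3, 1/3, 2/3, 1, 2

-2, -1, -2/3, -1/3, 1/3, 2/3, 1, 2


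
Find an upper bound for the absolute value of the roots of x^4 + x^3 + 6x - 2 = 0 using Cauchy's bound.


Cauchy's bound: all roots r satisfy |r| <= 1 + max(|a_i/a_n|) for i = 0,...,n-1
where a_n is the leading coefficient.

Coefficients: [1, 1, 0, 6, -2]
Leading coefficient a_n = 1
Ratios |a_i/a_n|: 1, 0, 6, 2
Maximum ratio: 6
Cauchy's bound: |r| <= 1 + 6 = 7

Upper bound = 7


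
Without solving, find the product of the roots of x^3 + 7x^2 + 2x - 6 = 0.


By Vieta's formulas for x^3 + bx^2 + cx + d = 0:
  r1 + r2 + r3 = -b/a = -7
  r1*r2 + r1*r3 + r2*r3 = c/a = 2
  r1*r2*r3 = -d/a = 6


Product = 6


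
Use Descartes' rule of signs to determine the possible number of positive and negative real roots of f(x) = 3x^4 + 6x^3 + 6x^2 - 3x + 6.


Descartes' rule of signs:

For positive roots, count sign changes in f(x) = 3x^4 + 6x^3 + 6x^2 - 3x + 6:
Signs of coefficients: +, +, +, -, +
Number of sign changes: 2
Possible positive real roots: 2, 0

For negative roots, examine f(-x) = 3x^4 - 6x^3 + 6x^2 + 3x + 6:
Signs of coefficients: +, -, +, +, +
Number of sign changes: 2
Possible negative real roots: 2, 0

Positive roots: 2 or 0; Negative roots: 2 or 0


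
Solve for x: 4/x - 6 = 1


Subtract -6 from both sides: 4/x = 7
Multiply both sides by x: 4 = 7 * x
Divide by 7: x = 4/7

x = 4/7


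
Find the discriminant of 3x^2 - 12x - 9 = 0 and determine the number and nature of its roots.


For ax^2 + bx + c = 0, discriminant D = b^2 - 4ac
Here a = 3, b = -12, c = -9
D = (-12)^2 - 4(3)(-9) = 144 + 108 = 252

D = 252 > 0 but not a perfect square
The equation has 2 distinct real irrational roots.

Discriminant = 252, 2 distinct real irrational roots


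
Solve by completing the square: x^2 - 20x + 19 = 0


Start: x^2 - 20x + 19 = 0
Move constant: x^2 - 20x = -19
Half of -20 is -10, squared is 100
Add 100 to both sides: x^2 - 20x + 100 = 81
(x - 10)^2 = 81
x - 10 = ±9
x = 10 + 9 = 19 or x = 10 - 9 = 1

x = 1, x = 19


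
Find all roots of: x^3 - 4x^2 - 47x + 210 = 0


Let p(x) = x^3 - 4x^2 - 47x + 210. By the rational root theorem (leading coefficient 1), any rational root is an integer divisor of 210: try ±1, ±2, ... in turn.
Test x = 1: value = 160 ≠ 0.
Test x = -1: value = 252 ≠ 0.
Test x = 2: value = 108 ≠ 0.
Test x = -2: value = 280 ≠ 0.
Test x = 3: value = 60 ≠ 0.
Test x = -3: value = 288 ≠ 0.
Test x = 5: value = 0 ✓, so (x - 5) is a factor.
Synthetic division by (x - 5): bring down 1; 1(5) - 4 = 1; 1(5) - 47 = -42; (-42)(5) + 210 = 0 → quotient x^2 + x - 42, remainder 0.
Solve the quadratic x^2 + x - 42 = 0: discriminant = 1^2 - 4(1)(-42) = 1 + 168 = 169.
sqrt(169) = 13, so x = (-1 ± 13)/2: x = 6 or x = -7.
Collecting all roots found:

x = -7, x = 5, x = 6


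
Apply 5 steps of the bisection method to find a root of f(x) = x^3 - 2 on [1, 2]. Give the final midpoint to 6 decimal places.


f(x) = x^3 - 2
f(1) = -1 < 0
f(2) = 6 > 0

Step 1: midpoint = (1.000000 + 2.000000)/2 = 1.500000
  f(1.500000) = 1.375000
  f(mid) > 0, so root is in [1.000000, 1.500000]

Step 2: midpoint = (1.000000 + 1.500000)/2 = 1.250000
  f(1.250000) = -0.046875
  f(mid) < 0, so root is in [1.250000, 1.500000]

Step 3: midpoint = (1.250000 + 1.500000)/2 = 1.375000
  f(1.375000) = 0.599609
  f(mid) > 0, so root is in [1.250000, 1.375000]

Step 4: midpoint = (1.250000 + 1.375000)/2 = 1.312500
  f(1.312500) = 0.260986
  f(mid) > 0, so root is in [1.250000, 1.312500]

Step 5: midpoint = (1.250000 + 1.312500)/2 = 1.281250
  f(1.281250) = 0.103302
  f(mid) > 0, so root is in [1.250000, 1.281250]

midpoint = 1.281250


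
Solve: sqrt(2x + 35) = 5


Square both sides: 2x + 35 = 5^2 = 25
2x = 25 - 35 = -10
x = -5
Check: sqrt(2*(-5) + 35) = sqrt(25) = 5 ✓

x = -5


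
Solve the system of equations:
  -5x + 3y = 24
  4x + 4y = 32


Using Cramer's rule:
Determinant D = (-5)(4) - (4)(3) = -20 - 12 = -32
Dx = (24)(4) - (32)(3) = 96 - 96 = 0
Dy = (-5)(32) - (4)(24) = -160 - 96 = -256
x = Dx/D = 0/-32 = 0
y = Dy/D = -256/-32 = 8

x = 0, y = 8


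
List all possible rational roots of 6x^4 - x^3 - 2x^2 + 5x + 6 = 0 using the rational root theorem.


Rational root theorem: possible roots are ±p/q where:
  p divides the constant term (6): p ∈ {1, 2, 3, 6}
  q divides the leading coefficient (6): q ∈ {1, 2, 3, 6}

All possible rational roots: -6, -3, -2, -3/2, -1, -2/3, -1/2, -1/3, -1/6, 1/6, 1/3, 1/2, 2/3, 1, 3/2, 2, 3, 6

-6, -3, -2, -3/2, -1, -2/3, -1/2, -1/3, -1/6, 1/6, 1/3, 1/2, 2/3, 1, 3/2, 2, 3, 6


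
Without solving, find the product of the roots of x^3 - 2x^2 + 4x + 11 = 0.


By Vieta's formulas for x^3 + bx^2 + cx + d = 0:
  r1 + r2 + r3 = -b/a = 2
  r1*r2 + r1*r3 + r2*r3 = c/a = 4
  r1*r2*r3 = -d/a = -11


Product = -11


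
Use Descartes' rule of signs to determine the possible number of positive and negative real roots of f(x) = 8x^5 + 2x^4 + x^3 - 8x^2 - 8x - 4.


Descartes' rule of signs:

For positive roots, count sign changes in f(x) = 8x^5 + 2x^4 + x^3 - 8x^2 - 8x - 4:
Signs of coefficients: +, +, +, -, -, -
Number of sign changes: 1
Possible positive real roots: 1

For negative roots, examine f(-x) = -8x^5 + 2x^4 - x^3 - 8x^2 + 8x - 4:
Signs of coefficients: -, +, -, -, +, -
Number of sign changes: 4
Possible negative real roots: 4, 2, 0

Positive roots: 1; Negative roots: 4 or 2 or 0


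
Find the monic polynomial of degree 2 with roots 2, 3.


A monic polynomial with roots 2, 3 is:
p(x) = (x - 2)(x - 3)
After multiplying by (x - 2): x - 2
After multiplying by (x - 3): x^2 - 5x + 6

x^2 - 5x + 6
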